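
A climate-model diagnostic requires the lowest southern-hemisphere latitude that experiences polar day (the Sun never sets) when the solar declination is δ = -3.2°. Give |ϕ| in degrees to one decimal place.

Polar day requires cos h₀ = −tan ϕ tan δ ≤ −1, i.e. tan ϕ tan δ ≥ 1.
The boundary is |tan ϕ| · |tan δ| = 1, so |ϕ| = 90° − |δ| = 90° − 3.2° = 86.8° in the southern hemisphere.

|ϕ| = 86.8°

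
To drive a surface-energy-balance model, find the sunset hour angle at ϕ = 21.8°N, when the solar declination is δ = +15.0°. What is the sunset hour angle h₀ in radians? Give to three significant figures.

cos h₀ = −tan ϕ · tan δ = −tan(+21.8°) × tan(+15.000°) = -0.1072, so h₀ = 1.6782 rad = 96.15°.

h₀ = 1.68 rad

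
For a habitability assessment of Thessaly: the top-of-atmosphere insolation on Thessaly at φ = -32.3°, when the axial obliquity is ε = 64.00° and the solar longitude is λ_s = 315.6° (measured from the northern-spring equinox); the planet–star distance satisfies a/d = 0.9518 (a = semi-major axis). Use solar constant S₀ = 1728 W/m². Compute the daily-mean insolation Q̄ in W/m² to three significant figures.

Solar declination: sin δ = sin ε · sin λ_s = sin 64.00° × sin 315.6° = -0.62885, so δ = -38.966°.
cos H₀ = −tan(-32.3°) tan(-38.966°) = -0.5113, H₀ = 2.1075 rad.
Bracket: H₀ sin φ sin δ + cos φ cos δ sin H₀ = 2.1075×-0.53435×-0.62885 + 0.84526×0.77752×0.85940 = 0.708175 + 0.564803 = 1.272978.
Inverse-square distance factor (a/d)² = 0.9518² = 0.905923.
Q̄ = (S₀/π) × 0.905923 × [bracket] = (1728/π) × 0.905923 × 1.272978 = 634.3 W/m².

Q̄ ≈ 634 W/m²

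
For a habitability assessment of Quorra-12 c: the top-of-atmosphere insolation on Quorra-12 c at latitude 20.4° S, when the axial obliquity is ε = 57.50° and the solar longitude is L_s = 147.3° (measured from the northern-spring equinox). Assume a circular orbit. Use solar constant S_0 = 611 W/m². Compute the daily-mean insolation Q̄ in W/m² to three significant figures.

Q̄ ≈ 117 W/m²

Solar declination: sin δ = sin ε · sin L_s = sin 57.50° × sin 147.3° = 0.45563, so δ = +27.106°.
cos h₀ = −tan(-20.4°) tan(+27.106°) = 0.1904, h₀ = 1.3793 rad.
Bracket: h₀ sin ϕ sin δ + cos ϕ cos δ sin h₀ = 1.3793×-0.34857×0.45563 + 0.93728×0.89017×0.98172 = -0.219059 + 0.819087 = 0.600028.
Q̄ = (S_0/π) × [bracket] = (611/π) × 0.600028 = 116.7 W/m².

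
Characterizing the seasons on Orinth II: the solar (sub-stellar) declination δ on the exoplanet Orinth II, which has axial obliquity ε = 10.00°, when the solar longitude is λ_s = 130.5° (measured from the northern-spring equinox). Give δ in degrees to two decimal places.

sin δ = sin ε · sin λ_s = sin 10.00° × sin 130.5° = 0.132043.
δ = arcsin(0.132043) = +7.59°.

δ = +7.59°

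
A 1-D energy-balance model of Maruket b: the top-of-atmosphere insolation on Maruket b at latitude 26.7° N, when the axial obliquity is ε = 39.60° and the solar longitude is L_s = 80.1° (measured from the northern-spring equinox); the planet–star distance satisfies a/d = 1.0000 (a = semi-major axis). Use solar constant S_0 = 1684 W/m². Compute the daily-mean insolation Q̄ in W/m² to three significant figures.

Q̄ ≈ 641 W/m²

Solar declination: sin δ = sin ε · sin L_s = sin 39.60° × sin 80.1° = 0.62793, so δ = +38.898°.
cos h₀ = −tan(+26.7°) tan(+38.898°) = -0.4058, h₀ = 1.9886 rad.
Bracket: h₀ sin ϕ sin δ + cos ϕ cos δ sin h₀ = 1.9886×0.44932×0.62793 + 0.89337×0.77827×0.91396 = 0.561067 + 0.635461 = 1.196528.
Inverse-square distance factor (a/d)² = 1.0000² = 1.000000.
Q̄ = (S_0/π) × [bracket] = (1684/π) × 1.196528 = 641.4 W/m².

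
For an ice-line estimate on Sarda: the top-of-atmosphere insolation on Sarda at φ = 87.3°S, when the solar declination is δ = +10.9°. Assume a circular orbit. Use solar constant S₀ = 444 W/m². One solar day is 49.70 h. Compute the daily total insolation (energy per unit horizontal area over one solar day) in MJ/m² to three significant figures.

0.00 MJ/m²

cos H₀ = −tan(-87.3°) tan(+10.900°) = 4.0834 ≥ 1 ⇒ polar night, H₀ = 0 and Q̄ = 0.
Daily total = Q̄ × 49.70 h × 3600 s/h = 0.00 MJ/m².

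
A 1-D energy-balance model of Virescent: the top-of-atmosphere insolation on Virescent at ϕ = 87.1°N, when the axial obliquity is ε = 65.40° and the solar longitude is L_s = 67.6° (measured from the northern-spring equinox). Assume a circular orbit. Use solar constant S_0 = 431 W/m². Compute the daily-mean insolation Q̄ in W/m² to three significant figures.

Solar declination: sin δ = sin ε · sin L_s = sin 65.40° × sin 67.6° = 0.84063, so δ = +57.207°.
cos h₀ = −tan(+87.1°) tan(+57.207°) = -30.6389 ≤ −1 ⇒ polar day, h₀ = π.
Bracket: h₀ sin ϕ sin δ + cos ϕ cos δ sin h₀ = 3.1416×0.99872×0.84063 + 0.05059×0.54161×0.00000 = 2.637543 + 0.000000 = 2.637543.
Q̄ = (S_0/π) × [bracket] = (431/π) × 2.637543 = 361.8 W/m².

Q̄ ≈ 362 W/m²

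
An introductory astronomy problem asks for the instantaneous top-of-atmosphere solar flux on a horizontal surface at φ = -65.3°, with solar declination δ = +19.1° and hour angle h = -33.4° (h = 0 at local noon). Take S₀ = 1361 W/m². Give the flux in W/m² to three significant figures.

44.1 W/m²

cos θ_z = sin φ sin δ + cos φ cos δ cos h = -0.297280 + 0.329651 = 0.032371.
Flux = S₀ · cos θ_z = 1361 × 0.032371 = 44.06 W/m².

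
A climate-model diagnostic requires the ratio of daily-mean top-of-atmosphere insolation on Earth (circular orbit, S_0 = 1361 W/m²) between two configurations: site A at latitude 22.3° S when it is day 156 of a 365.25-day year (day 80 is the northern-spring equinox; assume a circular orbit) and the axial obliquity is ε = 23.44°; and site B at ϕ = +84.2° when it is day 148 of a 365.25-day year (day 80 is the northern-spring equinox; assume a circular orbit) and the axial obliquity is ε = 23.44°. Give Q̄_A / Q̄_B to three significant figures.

Q̄_A / Q̄_B ≈ 0.557

— Configuration A (ϕ=-22.3°):
Solar longitude: L_s = 360° × (156 − 80)/365.25 = 74.908°.
sin δ = sin 23.44° × sin 74.908° = 0.38407, so δ = +22.586°.
cos h₀ = −tan(-22.3°) tan(+22.586°) = 0.1706, h₀ = 1.3994 rad.
Bracket: h₀ sin ϕ sin δ + cos ϕ cos δ sin h₀ = 1.3994×-0.37946×0.38407 + 0.92521×0.92330×0.98534 = -0.203947 + 0.841723 = 0.637776.
Q̄ = (S_0/π) × [bracket] = (1361/π) × 0.637776 = 276.30 W/m².
— Configuration B (ϕ=+84.2°):
Solar longitude: L_s = 360° × (148 − 80)/365.25 = 67.023°.
sin δ = sin 23.44° × sin 67.023° = 0.36623, so δ = +21.483°.
cos h₀ = −tan(+84.2°) tan(+21.483°) = -3.8746 ≤ −1 ⇒ polar day, h₀ = π.
Bracket: h₀ sin ϕ sin δ + cos ϕ cos δ sin h₀ = 3.1416×0.99488×0.36623 + 0.10106×0.93053×0.00000 = 1.144657 + 0.000000 = 1.144657.
Q̄ = (S_0/π) × [bracket] = (1361/π) × 1.144657 = 495.89 W/m².
Ratio Q̄_A / Q̄_B = 276.30 / 495.89 = 0.5572.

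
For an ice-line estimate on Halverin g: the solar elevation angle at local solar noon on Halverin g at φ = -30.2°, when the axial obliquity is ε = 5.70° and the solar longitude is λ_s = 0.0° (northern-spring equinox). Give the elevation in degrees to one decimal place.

Solar declination: sin δ = sin ε · sin λ_s = sin 5.70° × sin 0.0° = 0.00000, so δ = +0.000°.
At local noon the hour angle is zero, so the zenith angle equals |φ − δ| = |-30.2° − (+0.000°)| = 30.200°.
Elevation = 90° − 30.200° = 59.8°.

59.8°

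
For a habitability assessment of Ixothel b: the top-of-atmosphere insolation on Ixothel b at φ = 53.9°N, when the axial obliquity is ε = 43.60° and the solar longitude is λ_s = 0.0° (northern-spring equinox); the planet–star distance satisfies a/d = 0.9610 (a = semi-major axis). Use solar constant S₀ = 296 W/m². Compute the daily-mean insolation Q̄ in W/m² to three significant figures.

Q̄ ≈ 51.3 W/m²

Solar declination: sin δ = sin ε · sin λ_s = sin 43.60° × sin 0.0° = 0.00000, so δ = +0.000°.
cos H₀ = −tan(+53.9°) tan(+0.000°) = -0.0000, H₀ = 1.5708 rad.
Bracket: H₀ sin φ sin δ + cos φ cos δ sin H₀ = 1.5708×0.80799×0.00000 + 0.58920×1.00000×1.00000 = 0.000000 + 0.589200 = 0.589200.
Inverse-square distance factor (a/d)² = 0.9610² = 0.923521.
Q̄ = (S₀/π) × 0.923521 × [bracket] = (296/π) × 0.923521 × 0.589200 = 51.27 W/m².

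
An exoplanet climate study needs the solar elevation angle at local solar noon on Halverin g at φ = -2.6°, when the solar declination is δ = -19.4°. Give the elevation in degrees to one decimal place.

73.2°

At local noon the hour angle is zero, so the zenith angle equals |φ − δ| = |-2.6° − (-19.400°)| = 16.800°.
Elevation = 90° − 16.800° = 73.2°.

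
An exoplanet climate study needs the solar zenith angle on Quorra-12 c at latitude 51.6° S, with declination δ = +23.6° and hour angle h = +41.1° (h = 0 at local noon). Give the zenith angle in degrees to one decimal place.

θ_z = 83.4°

cos θ_z = sin ϕ sin δ + cos ϕ cos δ cos h = -0.313751 + 0.428926 = 0.115175.
θ_z = arccos(0.115175) = 83.4°.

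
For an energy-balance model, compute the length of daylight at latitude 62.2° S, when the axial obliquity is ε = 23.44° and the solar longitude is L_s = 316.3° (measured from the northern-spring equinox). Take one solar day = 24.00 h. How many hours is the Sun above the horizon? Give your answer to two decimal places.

Solar declination: sin δ = sin ε · sin L_s = sin 23.44° × sin 316.3° = -0.27483, so δ = -15.952°.
cos h₀ = −tan ϕ · tan δ = −tan(-62.2°) × tan(-15.952°) = -0.5421, so h₀ = 2.1438 rad = 122.83°.
Daylight = 2h₀/(2π) × 24.00 h = (2.1438/π) × 24.00 = 16.38 h.

16.38 h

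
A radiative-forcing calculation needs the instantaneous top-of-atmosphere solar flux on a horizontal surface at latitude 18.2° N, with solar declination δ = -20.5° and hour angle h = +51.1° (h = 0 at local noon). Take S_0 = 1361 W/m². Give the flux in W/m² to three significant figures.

612 W/m²

cos θ_z = sin ϕ sin δ + cos ϕ cos δ cos h = -0.109382 + 0.558769 = 0.449387.
Flux = S_0 · cos θ_z = 1361 × 0.449387 = 611.6 W/m².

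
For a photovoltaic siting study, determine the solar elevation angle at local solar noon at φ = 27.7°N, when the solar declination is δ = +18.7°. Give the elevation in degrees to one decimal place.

At local noon the hour angle is zero, so the zenith angle equals |φ − δ| = |+27.7° − (+18.700°)| = 9.000°.
Elevation = 90° − 9.000° = 81.0°.

81.0°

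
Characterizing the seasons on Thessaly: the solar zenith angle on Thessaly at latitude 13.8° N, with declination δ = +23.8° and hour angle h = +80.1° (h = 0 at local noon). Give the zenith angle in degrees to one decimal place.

θ_z = 75.6°

cos θ_z = sin ϕ sin δ + cos ϕ cos δ cos h = 0.096259 + 0.152767 = 0.249026.
θ_z = arccos(0.249026) = 75.6°.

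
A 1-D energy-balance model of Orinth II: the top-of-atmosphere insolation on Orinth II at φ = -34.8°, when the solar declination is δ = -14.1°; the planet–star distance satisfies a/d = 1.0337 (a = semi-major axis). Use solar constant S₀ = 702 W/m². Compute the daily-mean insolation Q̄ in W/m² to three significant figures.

cos H₀ = −tan(-34.8°) tan(-14.100°) = -0.1746, H₀ = 1.7463 rad.
Bracket: H₀ sin φ sin δ + cos φ cos δ sin H₀ = 1.7463×-0.57071×-0.24362 + 0.82115×0.96987×0.98464 = 0.242799 + 0.784176 = 1.026975.
Inverse-square distance factor (a/d)² = 1.0337² = 1.068536.
Q̄ = (S₀/π) × 1.068536 × [bracket] = (702/π) × 1.068536 × 1.026975 = 245.2 W/m².

Q̄ ≈ 245 W/m²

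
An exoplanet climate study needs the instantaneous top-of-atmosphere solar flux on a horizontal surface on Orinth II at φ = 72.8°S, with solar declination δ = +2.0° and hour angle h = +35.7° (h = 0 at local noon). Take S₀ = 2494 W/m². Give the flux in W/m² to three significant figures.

cos θ_z = sin φ sin δ + cos φ cos δ cos h = -0.033339 + 0.239993 = 0.206654.
Flux = S₀ · cos θ_z = 2494 × 0.206654 = 515.4 W/m².

515 W/m²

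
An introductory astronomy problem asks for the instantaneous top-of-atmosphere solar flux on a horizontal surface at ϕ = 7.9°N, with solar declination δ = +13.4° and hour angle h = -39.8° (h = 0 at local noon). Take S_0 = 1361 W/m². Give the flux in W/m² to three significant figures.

cos θ_z = sin ϕ sin δ + cos ϕ cos δ cos h = 0.031852 + 0.740275 = 0.772127.
Flux = S_0 · cos θ_z = 1361 × 0.772127 = 1051 W/m².

1.05e+03 W/m²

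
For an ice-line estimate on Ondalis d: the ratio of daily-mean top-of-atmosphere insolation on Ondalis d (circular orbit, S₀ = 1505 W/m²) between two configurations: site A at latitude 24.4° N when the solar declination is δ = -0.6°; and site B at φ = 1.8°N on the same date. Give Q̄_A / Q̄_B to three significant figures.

— Configuration A (φ=+24.4°):
cos H₀ = −tan(+24.4°) tan(-0.600°) = 0.0048, H₀ = 1.5660 rad.
Bracket: H₀ sin φ sin δ + cos φ cos δ sin H₀ = 1.5660×0.41310×-0.01047 + 0.91068×0.99995×0.99999 = -0.006773 + 0.910625 = 0.903852.
Q̄ = (S₀/π) × [bracket] = (1505/π) × 0.903852 = 433.00 W/m².
— Configuration B (φ=+1.8°):
cos H₀ = −tan(+1.8°) tan(-0.600°) = 0.0003, H₀ = 1.5705 rad.
Bracket: H₀ sin φ sin δ + cos φ cos δ sin H₀ = 1.5705×0.03141×-0.01047 + 0.99951×0.99995×1.00000 = -0.000516 + 0.999460 = 0.998944.
Q̄ = (S₀/π) × [bracket] = (1505/π) × 0.998944 = 478.55 W/m².
Ratio Q̄_A / Q̄_B = 433.00 / 478.55 = 0.9048.

Q̄_A / Q̄_B ≈ 0.905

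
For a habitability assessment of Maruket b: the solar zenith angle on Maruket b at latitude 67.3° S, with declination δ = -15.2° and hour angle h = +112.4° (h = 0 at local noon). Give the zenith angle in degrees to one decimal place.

cos θ_z = sin ϕ sin δ + cos ϕ cos δ cos h = 0.241880 + -0.141913 = 0.099967.
θ_z = arccos(0.099967) = 84.3°.

θ_z = 84.3°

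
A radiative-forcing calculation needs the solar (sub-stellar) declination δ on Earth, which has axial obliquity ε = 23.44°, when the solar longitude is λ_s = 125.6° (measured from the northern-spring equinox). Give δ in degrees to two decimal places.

δ = +18.87°

sin δ = sin ε · sin λ_s = sin 23.44° × sin 125.6° = 0.323442.
δ = arcsin(0.323442) = +18.87°.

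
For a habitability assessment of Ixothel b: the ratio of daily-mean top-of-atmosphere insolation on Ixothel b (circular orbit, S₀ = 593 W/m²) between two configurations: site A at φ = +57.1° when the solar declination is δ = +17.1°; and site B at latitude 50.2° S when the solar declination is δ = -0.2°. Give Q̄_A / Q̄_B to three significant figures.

Q̄_A / Q̄_B ≈ 1.50

— Configuration A (φ=+57.1°):
cos H₀ = −tan(+57.1°) tan(+17.100°) = -0.4755, H₀ = 2.0664 rad.
Bracket: H₀ sin φ sin δ + cos φ cos δ sin H₀ = 2.0664×0.83962×0.29404 + 0.54317×0.95579×0.87969 = 0.510157 + 0.456697 = 0.966854.
Q̄ = (S₀/π) × [bracket] = (593/π) × 0.966854 = 182.50 W/m².
— Configuration B (φ=-50.2°):
cos H₀ = −tan(-50.2°) tan(-0.200°) = -0.0042, H₀ = 1.5750 rad.
Bracket: H₀ sin φ sin δ + cos φ cos δ sin H₀ = 1.5750×-0.76828×-0.00349 + 0.64011×0.99999×0.99999 = 0.004223 + 0.640097 = 0.644320.
Q̄ = (S₀/π) × [bracket] = (593/π) × 0.644320 = 121.62 W/m².
Ratio Q̄_A / Q̄_B = 182.50 / 121.62 = 1.501.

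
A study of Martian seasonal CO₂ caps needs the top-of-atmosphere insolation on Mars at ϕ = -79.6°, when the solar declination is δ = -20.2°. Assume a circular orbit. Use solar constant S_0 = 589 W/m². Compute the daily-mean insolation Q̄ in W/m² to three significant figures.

cos h₀ = −tan(-79.6°) tan(-20.200°) = -2.0047 ≤ −1 ⇒ polar day, h₀ = π.
Bracket: h₀ sin ϕ sin δ + cos ϕ cos δ sin h₀ = 3.1416×-0.98357×-0.34530 + 0.18052×0.93849×0.00000 = 1.066971 + 0.000000 = 1.066971.
Q̄ = (S_0/π) × [bracket] = (589/π) × 1.066971 = 200.0 W/m².

Q̄ ≈ 200 W/m²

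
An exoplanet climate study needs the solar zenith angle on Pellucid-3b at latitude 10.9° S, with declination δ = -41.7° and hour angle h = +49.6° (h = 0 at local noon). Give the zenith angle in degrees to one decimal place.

cos θ_z = sin φ sin δ + cos φ cos δ cos h = 0.125792 + 0.475181 = 0.600973.
θ_z = arccos(0.600973) = 53.1°.

θ_z = 53.1°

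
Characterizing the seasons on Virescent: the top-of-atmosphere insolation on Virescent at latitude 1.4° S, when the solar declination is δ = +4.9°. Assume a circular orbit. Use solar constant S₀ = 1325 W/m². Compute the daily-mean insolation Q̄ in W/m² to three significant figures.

Q̄ ≈ 419 W/m²

cos H₀ = −tan(-1.4°) tan(+4.900°) = 0.0021, H₀ = 1.5687 rad.
Bracket: H₀ sin φ sin δ + cos φ cos δ sin H₀ = 1.5687×-0.02443×0.08542 + 0.99970×0.99635×1.00000 = -0.003274 + 0.996051 = 0.992777.
Q̄ = (S₀/π) × [bracket] = (1325/π) × 0.992777 = 418.7 W/m².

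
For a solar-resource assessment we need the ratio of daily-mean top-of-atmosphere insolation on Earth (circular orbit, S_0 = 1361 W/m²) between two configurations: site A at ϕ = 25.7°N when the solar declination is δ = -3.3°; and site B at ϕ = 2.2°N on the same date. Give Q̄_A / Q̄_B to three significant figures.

Q̄_A / Q̄_B ≈ 0.866

— Configuration A (ϕ=+25.7°):
cos h₀ = −tan(+25.7°) tan(-3.300°) = 0.0277, h₀ = 1.5430 rad.
Bracket: h₀ sin ϕ sin δ + cos ϕ cos δ sin h₀ = 1.5430×0.43366×-0.05756 + 0.90108×0.99834×0.99961 = -0.038516 + 0.899233 = 0.860717.
Q̄ = (S_0/π) × [bracket] = (1361/π) × 0.860717 = 372.88 W/m².
— Configuration B (ϕ=+2.2°):
cos h₀ = −tan(+2.2°) tan(-3.300°) = 0.0022, h₀ = 1.5686 rad.
Bracket: h₀ sin ϕ sin δ + cos ϕ cos δ sin h₀ = 1.5686×0.03839×-0.05756 + 0.99926×0.99834×1.00000 = -0.003466 + 0.997601 = 0.994135.
Q̄ = (S_0/π) × [bracket] = (1361/π) × 0.994135 = 430.68 W/m².
Ratio Q̄_A / Q̄_B = 372.88 / 430.68 = 0.8658.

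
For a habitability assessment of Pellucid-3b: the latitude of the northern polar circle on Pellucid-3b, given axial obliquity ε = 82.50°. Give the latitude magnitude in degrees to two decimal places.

The polar circle is the lowest latitude that experiences at least one full rotation of continuous daylight at the northern-summer solstice; it lies at |ϕ| = 90° − ε = 90° − 82.50° = 7.50°.

7.50°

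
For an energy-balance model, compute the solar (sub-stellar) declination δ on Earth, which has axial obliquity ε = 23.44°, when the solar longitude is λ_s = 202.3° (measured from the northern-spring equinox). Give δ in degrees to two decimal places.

δ = -8.68°

sin δ = sin ε · sin λ_s = sin 23.44° × sin 202.3° = -0.150943.
δ = arcsin(-0.150943) = -8.68°.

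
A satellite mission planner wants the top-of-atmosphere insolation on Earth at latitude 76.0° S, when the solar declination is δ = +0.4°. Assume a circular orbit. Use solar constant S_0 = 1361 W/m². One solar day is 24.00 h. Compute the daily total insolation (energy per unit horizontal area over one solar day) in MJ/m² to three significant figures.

8.66 MJ/m²

cos h₀ = −tan(-76.0°) tan(+0.400°) = 0.0280, h₀ = 1.5428 rad.
Bracket: h₀ sin ϕ sin δ + cos ϕ cos δ sin h₀ = 1.5428×-0.97030×0.00698 + 0.24192×0.99998×0.99961 = -0.010449 + 0.241821 = 0.231372.
Q̄ = (S_0/π) × [bracket] = (1361/π) × 0.231372 = 100.23 W/m².
Daily total = Q̄ × 24.00 h × 3600 s/h = 100.23 × 24.00 × 3600 / 10⁶ = 8.660 MJ/m².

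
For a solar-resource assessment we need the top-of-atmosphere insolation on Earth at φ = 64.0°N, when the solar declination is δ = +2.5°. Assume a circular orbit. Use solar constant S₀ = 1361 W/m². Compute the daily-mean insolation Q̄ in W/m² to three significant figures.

Q̄ ≈ 217 W/m²

cos H₀ = −tan(+64.0°) tan(+2.500°) = -0.0895, H₀ = 1.6604 rad.
Bracket: H₀ sin φ sin δ + cos φ cos δ sin H₀ = 1.6604×0.89879×0.04362 + 0.43837×0.99905×0.99599 = 0.065096 + 0.436197 = 0.501293.
Q̄ = (S₀/π) × [bracket] = (1361/π) × 0.501293 = 217.2 W/m².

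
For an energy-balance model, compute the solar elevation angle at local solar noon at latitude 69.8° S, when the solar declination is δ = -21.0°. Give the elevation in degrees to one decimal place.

41.2°

At local noon the hour angle is zero, so the zenith angle equals |φ − δ| = |-69.8° − (-21.000°)| = 48.800°.
Elevation = 90° − 48.800° = 41.2°.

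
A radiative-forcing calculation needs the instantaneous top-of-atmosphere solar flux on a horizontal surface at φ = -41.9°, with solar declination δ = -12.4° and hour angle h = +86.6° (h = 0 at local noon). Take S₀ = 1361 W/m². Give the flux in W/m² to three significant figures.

254 W/m²

cos θ_z = sin φ sin δ + cos φ cos δ cos h = 0.143407 + 0.043113 = 0.186520.
Flux = S₀ · cos θ_z = 1361 × 0.186520 = 253.9 W/m².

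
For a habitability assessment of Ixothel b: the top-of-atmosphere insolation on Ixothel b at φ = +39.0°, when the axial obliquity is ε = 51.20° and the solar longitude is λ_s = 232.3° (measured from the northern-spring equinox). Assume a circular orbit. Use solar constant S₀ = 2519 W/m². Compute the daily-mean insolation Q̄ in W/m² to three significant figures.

Solar declination: sin δ = sin ε · sin λ_s = sin 51.20° × sin 232.3° = -0.61663, so δ = -38.070°.
cos H₀ = −tan(+39.0°) tan(-38.070°) = 0.6343, H₀ = 0.8837 rad.
Bracket: H₀ sin φ sin δ + cos φ cos δ sin H₀ = 0.8837×0.62932×-0.61663 + 0.77715×0.78725×0.77310 = -0.342926 + 0.472991 = 0.130065.
Q̄ = (S₀/π) × [bracket] = (2519/π) × 0.130065 = 104.3 W/m².

Q̄ ≈ 104 W/m²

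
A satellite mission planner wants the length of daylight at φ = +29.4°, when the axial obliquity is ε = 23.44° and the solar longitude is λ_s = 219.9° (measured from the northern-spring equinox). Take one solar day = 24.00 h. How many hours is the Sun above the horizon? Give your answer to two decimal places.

10.86 h

Solar declination: sin δ = sin ε · sin λ_s = sin 23.44° × sin 219.9° = -0.25516, so δ = -14.783°.
cos H₀ = −tan φ · tan δ = −tan(+29.4°) × tan(-14.783°) = 0.1487, so H₀ = 1.4215 rad = 81.45°.
Daylight = 2H₀/(2π) × 24.00 h = (1.4215/π) × 24.00 = 10.86 h.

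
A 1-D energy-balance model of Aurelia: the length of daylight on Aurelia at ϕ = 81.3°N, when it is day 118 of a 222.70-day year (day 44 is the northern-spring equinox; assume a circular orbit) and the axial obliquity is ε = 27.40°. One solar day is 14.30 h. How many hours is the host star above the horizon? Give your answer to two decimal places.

14.30 h

Solar longitude: L_s = 360° × (118 − 44)/222.70 = 119.623°.
sin δ = sin 27.40° × sin 119.623° = 0.40005, so δ = +23.581°.
Sunrise equation: cos h₀ = −tan ϕ · tan δ = -2.8526 ≤ −1, so the host star never sets (polar day) and h₀ = π.
Daylight = 2h₀/(2π) × 14.30 h = (3.1416/π) × 14.30 = 14.30 h.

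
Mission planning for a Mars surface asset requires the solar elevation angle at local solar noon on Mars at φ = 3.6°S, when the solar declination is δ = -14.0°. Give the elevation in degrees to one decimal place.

At local noon the hour angle is zero, so the zenith angle equals |φ − δ| = |-3.6° − (-14.000°)| = 10.400°.
Elevation = 90° − 10.400° = 79.6°.

79.6°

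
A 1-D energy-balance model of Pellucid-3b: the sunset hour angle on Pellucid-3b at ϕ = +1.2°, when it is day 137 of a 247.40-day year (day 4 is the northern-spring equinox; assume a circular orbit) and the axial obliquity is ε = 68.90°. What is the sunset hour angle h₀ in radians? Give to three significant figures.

Solar longitude: L_s = 360° × (137 − 4)/247.40 = 193.533°.
sin δ = sin 68.90° × sin 193.533° = -0.21831, so δ = -12.610°.
cos h₀ = −tan ϕ · tan δ = −tan(+1.2°) × tan(-12.610°) = 0.0047, so h₀ = 1.5661 rad = 89.73°.

h₀ = 1.57 rad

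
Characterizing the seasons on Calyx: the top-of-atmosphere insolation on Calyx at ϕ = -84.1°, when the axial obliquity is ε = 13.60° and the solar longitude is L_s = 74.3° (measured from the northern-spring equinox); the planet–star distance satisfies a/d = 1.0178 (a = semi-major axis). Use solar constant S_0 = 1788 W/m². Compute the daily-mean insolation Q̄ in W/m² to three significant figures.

Solar declination: sin δ = sin ε · sin L_s = sin 13.60° × sin 74.3° = 0.22637, so δ = +13.083°.
cos h₀ = −tan(-84.1°) tan(+13.083°) = 2.2489 ≥ 1 ⇒ polar night, h₀ = 0 and Q̄ = 0.
Inverse-square distance factor (a/d)² = 1.0178² = 1.035917.

Q̄ ≈ 0.00 W/m²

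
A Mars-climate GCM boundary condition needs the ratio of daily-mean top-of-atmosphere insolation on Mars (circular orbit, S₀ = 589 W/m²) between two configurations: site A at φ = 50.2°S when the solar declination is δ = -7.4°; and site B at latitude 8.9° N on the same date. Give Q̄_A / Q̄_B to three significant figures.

Q̄_A / Q̄_B ≈ 0.841

— Configuration A (φ=-50.2°):
cos H₀ = −tan(-50.2°) tan(-7.400°) = -0.1559, H₀ = 1.7273 rad.
Bracket: H₀ sin φ sin δ + cos φ cos δ sin H₀ = 1.7273×-0.76828×-0.12880 + 0.64011×0.99167×0.98778 = 0.170924 + 0.627021 = 0.797945.
Q̄ = (S₀/π) × [bracket] = (589/π) × 0.797945 = 149.60 W/m².
— Configuration B (φ=+8.9°):
cos H₀ = −tan(+8.9°) tan(-7.400°) = 0.0203, H₀ = 1.5505 rad.
Bracket: H₀ sin φ sin δ + cos φ cos δ sin H₀ = 1.5505×0.15471×-0.12880 + 0.98796×0.99167×0.99979 = -0.030896 + 0.979525 = 0.948629.
Q̄ = (S₀/π) × [bracket] = (589/π) × 0.948629 = 177.85 W/m².
Ratio Q̄_A / Q̄_B = 149.60 / 177.85 = 0.8412.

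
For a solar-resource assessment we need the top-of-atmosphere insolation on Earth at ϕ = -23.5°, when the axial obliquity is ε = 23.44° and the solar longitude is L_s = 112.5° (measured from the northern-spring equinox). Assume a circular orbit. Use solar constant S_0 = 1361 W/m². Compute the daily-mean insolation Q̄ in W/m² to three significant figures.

Q̄ ≈ 275 W/m²

Solar declination: sin δ = sin ε · sin L_s = sin 23.44° × sin 112.5° = 0.36751, so δ = +21.562°.
cos h₀ = −tan(-23.5°) tan(+21.562°) = 0.1718, h₀ = 1.3981 rad.
Bracket: h₀ sin ϕ sin δ + cos ϕ cos δ sin h₀ = 1.3981×-0.39875×0.36751 + 0.91706×0.93002×0.98513 = -0.204884 + 0.840202 = 0.635318.
Q̄ = (S_0/π) × [bracket] = (1361/π) × 0.635318 = 275.2 W/m².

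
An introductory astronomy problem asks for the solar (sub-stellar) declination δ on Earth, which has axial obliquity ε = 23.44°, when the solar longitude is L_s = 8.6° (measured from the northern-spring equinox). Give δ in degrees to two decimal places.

sin δ = sin ε · sin L_s = sin 23.44° × sin 8.6° = 0.059483.
δ = arcsin(0.059483) = +3.41°.

δ = +3.41°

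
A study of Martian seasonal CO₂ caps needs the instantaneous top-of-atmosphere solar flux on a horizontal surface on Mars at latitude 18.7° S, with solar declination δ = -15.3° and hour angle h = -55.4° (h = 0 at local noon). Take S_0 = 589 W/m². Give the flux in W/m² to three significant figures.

355 W/m²

cos θ_z = sin ϕ sin δ + cos ϕ cos δ cos h = 0.084601 + 0.518804 = 0.603405.
Flux = S_0 · cos θ_z = 589 × 0.603405 = 355.4 W/m².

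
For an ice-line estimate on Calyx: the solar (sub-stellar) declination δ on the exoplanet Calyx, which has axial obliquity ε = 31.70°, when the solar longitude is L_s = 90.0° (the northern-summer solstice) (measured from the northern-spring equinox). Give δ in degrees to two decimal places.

sin δ = sin ε · sin L_s = sin 31.70° × sin 90.0° = 0.525472.
δ = arcsin(0.525472) = +31.70°.

δ = +31.70°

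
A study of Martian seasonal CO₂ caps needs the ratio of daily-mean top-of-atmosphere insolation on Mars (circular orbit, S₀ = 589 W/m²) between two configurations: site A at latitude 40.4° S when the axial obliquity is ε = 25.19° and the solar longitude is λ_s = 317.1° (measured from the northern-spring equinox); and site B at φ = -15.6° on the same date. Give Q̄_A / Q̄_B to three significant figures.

— Configuration A (φ=-40.4°):
Solar declination: sin δ = sin ε · sin λ_s = sin 25.19° × sin 317.1° = -0.28973, so δ = -16.842°.
cos H₀ = −tan(-40.4°) tan(-16.842°) = -0.2576, H₀ = 1.8314 rad.
Bracket: H₀ sin φ sin δ + cos φ cos δ sin H₀ = 1.8314×-0.64812×-0.28973 + 0.76154×0.95711×0.96624 = 0.343900 + 0.704271 = 1.048171.
Q̄ = (S₀/π) × [bracket] = (589/π) × 1.048171 = 196.52 W/m².
— Configuration B (φ=-15.6°):
cos H₀ = −tan(-15.6°) tan(-16.842°) = -0.0845, H₀ = 1.6554 rad.
Bracket: H₀ sin φ sin δ + cos φ cos δ sin H₀ = 1.6554×-0.26892×-0.28973 + 0.96316×0.95711×0.99642 = 0.128979 + 0.918550 = 1.047529.
Q̄ = (S₀/π) × [bracket] = (589/π) × 1.047529 = 196.40 W/m².
Ratio Q̄_A / Q̄_B = 196.52 / 196.40 = 1.001.

Q̄_A / Q̄_B ≈ 1.00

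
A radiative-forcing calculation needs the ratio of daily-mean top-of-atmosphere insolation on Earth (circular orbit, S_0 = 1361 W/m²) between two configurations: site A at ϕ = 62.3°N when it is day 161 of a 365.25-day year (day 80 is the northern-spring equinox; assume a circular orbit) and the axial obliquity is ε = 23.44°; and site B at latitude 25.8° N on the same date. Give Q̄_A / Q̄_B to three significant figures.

— Configuration A (ϕ=+62.3°):
Solar longitude: L_s = 360° × (161 − 80)/365.25 = 79.836°.
sin δ = sin 23.44° × sin 79.836° = 0.39155, so δ = +23.051°.
cos h₀ = −tan(+62.3°) tan(+23.051°) = -0.8105, h₀ = 2.5158 rad.
Bracket: h₀ sin ϕ sin δ + cos ϕ cos δ sin h₀ = 2.5158×0.88539×0.39155 + 0.46484×0.92016×0.58575 = 0.872164 + 0.250541 = 1.122705.
Q̄ = (S_0/π) × [bracket] = (1361/π) × 1.122705 = 486.38 W/m².
— Configuration B (ϕ=+25.8°):
cos h₀ = −tan(+25.8°) tan(+23.051°) = -0.2057, h₀ = 1.7780 rad.
Bracket: h₀ sin ϕ sin δ + cos ϕ cos δ sin h₀ = 1.7780×0.43523×0.39155 + 0.90032×0.92016×0.97861 = 0.302997 + 0.810718 = 1.113715.
Q̄ = (S_0/π) × [bracket] = (1361/π) × 1.113715 = 482.48 W/m².
Ratio Q̄_A / Q̄_B = 486.38 / 482.48 = 1.008.

Q̄_A / Q̄_B ≈ 1.01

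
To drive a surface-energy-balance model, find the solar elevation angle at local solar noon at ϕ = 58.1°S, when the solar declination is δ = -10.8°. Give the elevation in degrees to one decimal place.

At local noon the hour angle is zero, so the zenith angle equals |ϕ − δ| = |-58.1° − (-10.800°)| = 47.300°.
Elevation = 90° − 47.300° = 42.7°.

42.7°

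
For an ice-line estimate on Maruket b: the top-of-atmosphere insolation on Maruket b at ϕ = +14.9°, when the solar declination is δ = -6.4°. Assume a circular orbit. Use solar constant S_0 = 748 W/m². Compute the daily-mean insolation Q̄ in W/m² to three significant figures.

Q̄ ≈ 218 W/m²

cos h₀ = −tan(+14.9°) tan(-6.400°) = 0.0298, h₀ = 1.5409 rad.
Bracket: h₀ sin ϕ sin δ + cos ϕ cos δ sin h₀ = 1.5409×0.25713×-0.11147 + 0.96638×0.99377×0.99955 = -0.044166 + 0.959927 = 0.915761.
Q̄ = (S_0/π) × [bracket] = (748/π) × 0.915761 = 218.0 W/m².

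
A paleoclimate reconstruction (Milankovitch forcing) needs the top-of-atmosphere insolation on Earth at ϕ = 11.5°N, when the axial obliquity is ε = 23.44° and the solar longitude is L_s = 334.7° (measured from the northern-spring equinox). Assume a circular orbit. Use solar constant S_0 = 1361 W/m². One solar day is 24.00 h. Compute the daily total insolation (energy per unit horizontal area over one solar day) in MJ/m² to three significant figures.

34.2 MJ/m²

Solar declination: sin δ = sin ε · sin L_s = sin 23.44° × sin 334.7° = -0.17000, so δ = -9.788°.
cos h₀ = −tan(+11.5°) tan(-9.788°) = 0.0351, h₀ = 1.5357 rad.
Bracket: h₀ sin ϕ sin δ + cos ϕ cos δ sin h₀ = 1.5357×0.19937×-0.17000 + 0.97992×0.98544×0.99938 = -0.052049 + 0.965054 = 0.913005.
Q̄ = (S_0/π) × [bracket] = (1361/π) × 0.913005 = 395.53 W/m².
Daily total = Q̄ × 24.00 h × 3600 s/h = 395.53 × 24.00 × 3600 / 10⁶ = 34.17 MJ/m².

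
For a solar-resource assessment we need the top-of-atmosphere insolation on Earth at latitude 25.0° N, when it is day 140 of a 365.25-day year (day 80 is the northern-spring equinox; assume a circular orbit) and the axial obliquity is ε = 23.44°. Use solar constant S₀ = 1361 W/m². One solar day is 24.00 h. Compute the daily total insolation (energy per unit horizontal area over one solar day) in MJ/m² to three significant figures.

Solar longitude: λ_s = 360° × (140 − 80)/365.25 = 59.138°.
sin δ = sin 23.44° × sin 59.138° = 0.34146, so δ = +19.966°.
cos H₀ = −tan(+25.0°) tan(+19.966°) = -0.1694, H₀ = 1.7410 rad.
Bracket: H₀ sin φ sin δ + cos φ cos δ sin H₀ = 1.7410×0.42262×0.34146 + 0.90631×0.93990×0.98555 = 0.251240 + 0.839532 = 1.090772.
Q̄ = (S₀/π) × [bracket] = (1361/π) × 1.090772 = 472.54 W/m².
Daily total = Q̄ × 24.00 h × 3600 s/h = 472.54 × 24.00 × 3600 / 10⁶ = 40.83 MJ/m².

40.8 MJ/m²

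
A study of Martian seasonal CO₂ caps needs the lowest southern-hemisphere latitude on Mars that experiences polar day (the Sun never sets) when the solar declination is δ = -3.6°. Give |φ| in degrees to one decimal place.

Polar day requires cos H₀ = −tan φ tan δ ≤ −1, i.e. tan φ tan δ ≥ 1.
The boundary is |tan φ| · |tan δ| = 1, so |φ| = 90° − |δ| = 90° − 3.6° = 86.4° in the southern hemisphere.

|φ| = 86.4°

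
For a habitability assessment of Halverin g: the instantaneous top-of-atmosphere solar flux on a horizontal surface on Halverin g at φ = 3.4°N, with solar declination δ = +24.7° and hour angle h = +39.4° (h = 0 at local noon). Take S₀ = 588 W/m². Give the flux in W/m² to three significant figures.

427 W/m²

cos θ_z = sin φ sin δ + cos φ cos δ cos h = 0.024782 + 0.700799 = 0.725581.
Flux = S₀ · cos θ_z = 588 × 0.725581 = 426.6 W/m².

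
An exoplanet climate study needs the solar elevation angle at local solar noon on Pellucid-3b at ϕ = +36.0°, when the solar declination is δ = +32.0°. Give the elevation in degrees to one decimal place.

86.0°

At local noon the hour angle is zero, so the zenith angle equals |ϕ − δ| = |+36.0° − (+32.000°)| = 4.000°.
Elevation = 90° − 4.000° = 86.0°.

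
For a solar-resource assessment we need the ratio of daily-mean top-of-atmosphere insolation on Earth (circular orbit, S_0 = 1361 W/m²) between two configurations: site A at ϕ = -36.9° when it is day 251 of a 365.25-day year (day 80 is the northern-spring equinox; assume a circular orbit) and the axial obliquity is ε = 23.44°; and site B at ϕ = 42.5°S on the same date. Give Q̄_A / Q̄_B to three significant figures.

Q̄_A / Q̄_B ≈ 1.11

— Configuration A (ϕ=-36.9°):
Solar longitude: L_s = 360° × (251 − 80)/365.25 = 168.542°.
sin δ = sin 23.44° × sin 168.542° = 0.07902, so δ = +4.532°.
cos h₀ = −tan(-36.9°) tan(+4.532°) = 0.0595, h₀ = 1.5112 rad.
Bracket: h₀ sin ϕ sin δ + cos ϕ cos δ sin h₀ = 1.5112×-0.60042×0.07902 + 0.79968×0.99687×0.99823 = -0.071699 + 0.795766 = 0.724067.
Q̄ = (S_0/π) × [bracket] = (1361/π) × 0.724067 = 313.68 W/m².
— Configuration B (ϕ=-42.5°):
cos h₀ = −tan(-42.5°) tan(+4.532°) = 0.0726, h₀ = 1.4981 rad.
Bracket: h₀ sin ϕ sin δ + cos ϕ cos δ sin h₀ = 1.4981×-0.67559×0.07902 + 0.73728×0.99687×0.99736 = -0.079976 + 0.733032 = 0.653056.
Q̄ = (S_0/π) × [bracket] = (1361/π) × 0.653056 = 282.92 W/m².
Ratio Q̄_A / Q̄_B = 313.68 / 282.92 = 1.109.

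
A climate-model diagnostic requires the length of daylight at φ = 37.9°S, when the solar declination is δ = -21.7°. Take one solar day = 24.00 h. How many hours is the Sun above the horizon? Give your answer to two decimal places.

cos H₀ = −tan φ · tan δ = −tan(-37.9°) × tan(-21.700°) = -0.3098, so H₀ = 1.8858 rad = 108.05°.
Daylight = 2H₀/(2π) × 24.00 h = (1.8858/π) × 24.00 = 14.41 h.

14.41 h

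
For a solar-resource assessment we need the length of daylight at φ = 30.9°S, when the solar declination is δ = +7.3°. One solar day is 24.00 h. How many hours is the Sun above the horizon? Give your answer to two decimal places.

11.41 h

cos H₀ = −tan φ · tan δ = −tan(-30.9°) × tan(+7.300°) = 0.0767, so H₀ = 1.4941 rad = 85.60°.
Daylight = 2H₀/(2π) × 24.00 h = (1.4941/π) × 24.00 = 11.41 h.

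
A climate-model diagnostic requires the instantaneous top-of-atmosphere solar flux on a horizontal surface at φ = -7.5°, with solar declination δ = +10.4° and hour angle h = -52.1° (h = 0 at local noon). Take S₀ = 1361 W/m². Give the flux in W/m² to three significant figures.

cos θ_z = sin φ sin δ + cos φ cos δ cos h = -0.023562 + 0.599024 = 0.575462.
Flux = S₀ · cos θ_z = 1361 × 0.575462 = 783.2 W/m².

783 W/m²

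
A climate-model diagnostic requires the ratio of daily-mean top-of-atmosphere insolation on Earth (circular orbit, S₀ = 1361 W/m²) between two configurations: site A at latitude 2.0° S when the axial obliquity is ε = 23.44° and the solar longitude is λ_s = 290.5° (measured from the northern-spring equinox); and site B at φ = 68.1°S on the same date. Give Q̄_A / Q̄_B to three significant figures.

— Configuration A (φ=-2.0°):
Solar declination: sin δ = sin ε · sin λ_s = sin 23.44° × sin 290.5° = -0.37260, so δ = -21.876°.
cos H₀ = −tan(-2.0°) tan(-21.876°) = -0.0140, H₀ = 1.5848 rad.
Bracket: H₀ sin φ sin δ + cos φ cos δ sin H₀ = 1.5848×-0.03490×-0.37260 + 0.99939×0.92799×0.99990 = 0.020608 + 0.927331 = 0.947939.
Q̄ = (S₀/π) × [bracket] = (1361/π) × 0.947939 = 410.67 W/m².
— Configuration B (φ=-68.1°):
cos H₀ = −tan(-68.1°) tan(-21.876°) = -0.9988, H₀ = 3.0923 rad.
Bracket: H₀ sin φ sin δ + cos φ cos δ sin H₀ = 3.0923×-0.92784×-0.37260 + 0.37299×0.92799×0.04929 = 1.069049 + 0.017061 = 1.086110.
Q̄ = (S₀/π) × [bracket] = (1361/π) × 1.086110 = 470.52 W/m².
Ratio Q̄_A / Q̄_B = 410.67 / 470.52 = 0.8728.

Q̄_A / Q̄_B ≈ 0.873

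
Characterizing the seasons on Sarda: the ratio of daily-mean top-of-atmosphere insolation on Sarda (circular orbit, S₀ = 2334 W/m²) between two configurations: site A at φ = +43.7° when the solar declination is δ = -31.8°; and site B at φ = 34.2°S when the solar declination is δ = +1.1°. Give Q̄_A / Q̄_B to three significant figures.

Q̄_A / Q̄_B ≈ 0.190

— Configuration A (φ=+43.7°):
cos H₀ = −tan(+43.7°) tan(-31.800°) = 0.5925, H₀ = 0.9366 rad.
Bracket: H₀ sin φ sin δ + cos φ cos δ sin H₀ = 0.9366×0.69088×-0.52696 + 0.72297×0.84989×0.80556 = -0.340984 + 0.494972 = 0.153988.
Q̄ = (S₀/π) × [bracket] = (2334/π) × 0.153988 = 114.40 W/m².
— Configuration B (φ=-34.2°):
cos H₀ = −tan(-34.2°) tan(+1.100°) = 0.0130, H₀ = 1.5577 rad.
Bracket: H₀ sin φ sin δ + cos φ cos δ sin H₀ = 1.5577×-0.56208×0.01920 + 0.82708×0.99982×0.99991 = -0.016811 + 0.826857 = 0.810046.
Q̄ = (S₀/π) × [bracket] = (2334/π) × 0.810046 = 601.81 W/m².
Ratio Q̄_A / Q̄_B = 114.40 / 601.81 = 0.1901.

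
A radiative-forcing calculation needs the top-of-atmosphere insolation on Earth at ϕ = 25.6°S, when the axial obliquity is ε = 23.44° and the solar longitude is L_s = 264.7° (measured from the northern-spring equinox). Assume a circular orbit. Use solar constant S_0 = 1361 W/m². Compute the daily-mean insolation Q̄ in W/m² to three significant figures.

Solar declination: sin δ = sin ε · sin L_s = sin 23.44° × sin 264.7° = -0.39609, so δ = -23.334°.
cos h₀ = −tan(-25.6°) tan(-23.334°) = -0.2067, h₀ = 1.7790 rad.
Bracket: h₀ sin ϕ sin δ + cos ϕ cos δ sin h₀ = 1.7790×-0.43209×-0.39609 + 0.90183×0.91821×0.97841 = 0.304470 + 0.810191 = 1.114661.
Q̄ = (S_0/π) × [bracket] = (1361/π) × 1.114661 = 482.9 W/m².

Q̄ ≈ 483 W/m²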